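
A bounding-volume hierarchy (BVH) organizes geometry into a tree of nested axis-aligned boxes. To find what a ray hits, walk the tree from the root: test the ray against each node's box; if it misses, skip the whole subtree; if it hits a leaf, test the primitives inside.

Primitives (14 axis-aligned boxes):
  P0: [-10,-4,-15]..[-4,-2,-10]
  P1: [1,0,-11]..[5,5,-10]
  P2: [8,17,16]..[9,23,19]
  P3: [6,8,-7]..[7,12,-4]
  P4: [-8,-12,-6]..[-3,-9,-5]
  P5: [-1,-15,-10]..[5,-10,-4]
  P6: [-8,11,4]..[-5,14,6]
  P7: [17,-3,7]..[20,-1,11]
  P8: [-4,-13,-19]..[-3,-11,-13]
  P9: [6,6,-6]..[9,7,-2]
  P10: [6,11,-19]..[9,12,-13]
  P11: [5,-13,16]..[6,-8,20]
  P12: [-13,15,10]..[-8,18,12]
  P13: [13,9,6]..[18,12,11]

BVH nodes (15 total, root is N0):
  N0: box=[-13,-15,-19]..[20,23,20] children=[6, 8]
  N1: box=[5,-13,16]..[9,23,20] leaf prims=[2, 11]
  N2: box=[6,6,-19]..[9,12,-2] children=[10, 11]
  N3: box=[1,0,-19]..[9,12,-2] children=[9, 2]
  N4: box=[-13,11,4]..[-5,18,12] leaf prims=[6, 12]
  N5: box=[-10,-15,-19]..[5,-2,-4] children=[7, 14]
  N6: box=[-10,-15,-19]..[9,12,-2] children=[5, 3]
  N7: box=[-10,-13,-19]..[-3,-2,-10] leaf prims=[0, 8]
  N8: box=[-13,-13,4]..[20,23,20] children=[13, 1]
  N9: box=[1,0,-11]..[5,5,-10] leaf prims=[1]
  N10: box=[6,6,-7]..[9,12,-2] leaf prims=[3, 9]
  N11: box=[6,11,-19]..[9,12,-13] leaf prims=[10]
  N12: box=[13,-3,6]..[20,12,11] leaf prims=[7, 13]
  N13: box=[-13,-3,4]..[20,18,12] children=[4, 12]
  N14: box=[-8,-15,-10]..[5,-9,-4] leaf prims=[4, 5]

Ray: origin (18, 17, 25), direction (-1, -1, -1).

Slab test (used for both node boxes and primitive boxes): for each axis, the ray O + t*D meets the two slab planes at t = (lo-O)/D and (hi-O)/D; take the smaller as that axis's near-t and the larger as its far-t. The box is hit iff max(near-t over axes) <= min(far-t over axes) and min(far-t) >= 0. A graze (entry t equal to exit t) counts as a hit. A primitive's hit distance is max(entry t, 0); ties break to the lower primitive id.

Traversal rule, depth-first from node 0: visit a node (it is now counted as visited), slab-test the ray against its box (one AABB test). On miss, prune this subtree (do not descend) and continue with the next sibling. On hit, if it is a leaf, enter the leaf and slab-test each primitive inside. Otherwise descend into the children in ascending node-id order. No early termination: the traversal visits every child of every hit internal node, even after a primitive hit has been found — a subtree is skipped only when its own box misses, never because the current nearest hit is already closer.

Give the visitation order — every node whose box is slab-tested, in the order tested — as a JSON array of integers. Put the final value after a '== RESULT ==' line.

Traverse from the root:
N0 x:[-2,31] y:[-6,32] z:[5,44] -> hit [5,31], descend [6, 8]
  N6 x:[9,28] y:[5,32] z:[27,44] -> hit [27,28], descend [3, 5]
    N3 x:[9,17] y:[5,17] z:[27,44] -> miss, prune
    N5 x:[13,28] y:[19,32] z:[29,44] -> miss, prune
  N8 x:[-2,31] y:[-6,30] z:[5,21] -> hit [5,21], descend [1, 13]
    N1 x:[9,13] y:[-6,30] z:[5,9] -> hit [9,9] leaf, test {P2(miss), P11(miss)}
    N13 x:[-2,31] y:[-1,20] z:[13,21] -> hit [13,20], descend [4, 12]
      N4 x:[23,31] y:[-1,6] z:[13,21] -> miss, prune
      N12 x:[-2,5] y:[5,20] z:[14,19] -> miss, prune

Summary -> nodes [0, 6, 3, 5, 8, 1, 13, 4, 12]; box-tests=9; leaf-entries=1; first=miss

== RESULT ==
[0, 6, 3, 5, 8, 1, 13, 4, 12]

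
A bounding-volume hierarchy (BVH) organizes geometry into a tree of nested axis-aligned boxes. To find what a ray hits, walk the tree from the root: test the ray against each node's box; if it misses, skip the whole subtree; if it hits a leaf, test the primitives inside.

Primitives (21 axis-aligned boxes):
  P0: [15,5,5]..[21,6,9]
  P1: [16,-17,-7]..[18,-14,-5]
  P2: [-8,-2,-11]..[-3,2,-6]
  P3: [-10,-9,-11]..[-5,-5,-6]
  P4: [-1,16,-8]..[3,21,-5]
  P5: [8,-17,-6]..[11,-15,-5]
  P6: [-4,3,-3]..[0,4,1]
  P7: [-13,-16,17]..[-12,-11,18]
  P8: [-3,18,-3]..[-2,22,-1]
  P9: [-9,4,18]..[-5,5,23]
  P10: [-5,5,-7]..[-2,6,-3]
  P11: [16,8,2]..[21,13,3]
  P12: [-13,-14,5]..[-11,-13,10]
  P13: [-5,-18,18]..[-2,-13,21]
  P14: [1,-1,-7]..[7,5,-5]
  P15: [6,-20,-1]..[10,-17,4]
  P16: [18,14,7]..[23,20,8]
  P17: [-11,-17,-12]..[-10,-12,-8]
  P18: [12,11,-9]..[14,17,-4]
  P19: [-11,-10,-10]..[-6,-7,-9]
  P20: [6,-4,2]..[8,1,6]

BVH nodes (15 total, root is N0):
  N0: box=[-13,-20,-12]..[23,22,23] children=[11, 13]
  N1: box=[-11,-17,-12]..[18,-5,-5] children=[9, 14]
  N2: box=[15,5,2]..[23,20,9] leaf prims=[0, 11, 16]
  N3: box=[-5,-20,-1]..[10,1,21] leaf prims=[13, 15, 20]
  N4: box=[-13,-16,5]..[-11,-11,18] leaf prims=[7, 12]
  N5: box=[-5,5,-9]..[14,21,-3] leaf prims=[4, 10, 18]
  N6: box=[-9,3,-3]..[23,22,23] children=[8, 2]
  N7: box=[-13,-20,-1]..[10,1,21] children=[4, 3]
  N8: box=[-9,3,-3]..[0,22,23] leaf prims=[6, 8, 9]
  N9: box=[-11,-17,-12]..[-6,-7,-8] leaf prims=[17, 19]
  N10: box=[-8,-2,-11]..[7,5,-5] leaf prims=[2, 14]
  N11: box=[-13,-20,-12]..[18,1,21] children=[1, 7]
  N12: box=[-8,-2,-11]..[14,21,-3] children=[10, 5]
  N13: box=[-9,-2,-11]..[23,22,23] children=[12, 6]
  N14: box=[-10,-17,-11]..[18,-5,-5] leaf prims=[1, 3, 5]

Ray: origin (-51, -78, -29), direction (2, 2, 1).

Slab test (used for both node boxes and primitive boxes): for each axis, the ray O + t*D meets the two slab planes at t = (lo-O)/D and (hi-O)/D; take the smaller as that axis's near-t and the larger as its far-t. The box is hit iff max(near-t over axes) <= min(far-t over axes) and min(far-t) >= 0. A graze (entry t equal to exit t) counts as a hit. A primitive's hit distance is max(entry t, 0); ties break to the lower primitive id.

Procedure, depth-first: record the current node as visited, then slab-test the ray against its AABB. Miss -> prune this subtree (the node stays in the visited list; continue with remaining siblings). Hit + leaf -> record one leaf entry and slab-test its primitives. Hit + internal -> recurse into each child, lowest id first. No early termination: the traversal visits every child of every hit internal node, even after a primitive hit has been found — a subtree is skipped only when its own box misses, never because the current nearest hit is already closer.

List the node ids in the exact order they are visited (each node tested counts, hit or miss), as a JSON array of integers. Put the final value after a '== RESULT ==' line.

Traverse from the root:
N0 x:[19,37] y:[29,50] z:[17,52] -> hit [29,37], descend [11, 13]
  N11 x:[19,69/2] y:[29,79/2] z:[17,50] -> hit [29,69/2], descend [1, 7]
    N1 x:[20,69/2] y:[61/2,73/2] z:[17,24] -> miss, prune
    N7 x:[19,61/2] y:[29,79/2] z:[28,50] -> hit [29,61/2], descend [3, 4]
      N3 x:[23,61/2] y:[29,79/2] z:[28,50] -> hit [29,61/2] leaf, test {P13(miss), P15@t=29, P20(miss)}
      N4 x:[19,20] y:[31,67/2] z:[34,47] -> miss, prune
  N13 x:[21,37] y:[38,50] z:[18,52] -> miss, prune

Summary -> nodes [0, 11, 1, 7, 3, 4, 13]; box-tests=7; leaf-entries=1; first=P15

== RESULT ==
[0, 11, 1, 7, 3, 4, 13]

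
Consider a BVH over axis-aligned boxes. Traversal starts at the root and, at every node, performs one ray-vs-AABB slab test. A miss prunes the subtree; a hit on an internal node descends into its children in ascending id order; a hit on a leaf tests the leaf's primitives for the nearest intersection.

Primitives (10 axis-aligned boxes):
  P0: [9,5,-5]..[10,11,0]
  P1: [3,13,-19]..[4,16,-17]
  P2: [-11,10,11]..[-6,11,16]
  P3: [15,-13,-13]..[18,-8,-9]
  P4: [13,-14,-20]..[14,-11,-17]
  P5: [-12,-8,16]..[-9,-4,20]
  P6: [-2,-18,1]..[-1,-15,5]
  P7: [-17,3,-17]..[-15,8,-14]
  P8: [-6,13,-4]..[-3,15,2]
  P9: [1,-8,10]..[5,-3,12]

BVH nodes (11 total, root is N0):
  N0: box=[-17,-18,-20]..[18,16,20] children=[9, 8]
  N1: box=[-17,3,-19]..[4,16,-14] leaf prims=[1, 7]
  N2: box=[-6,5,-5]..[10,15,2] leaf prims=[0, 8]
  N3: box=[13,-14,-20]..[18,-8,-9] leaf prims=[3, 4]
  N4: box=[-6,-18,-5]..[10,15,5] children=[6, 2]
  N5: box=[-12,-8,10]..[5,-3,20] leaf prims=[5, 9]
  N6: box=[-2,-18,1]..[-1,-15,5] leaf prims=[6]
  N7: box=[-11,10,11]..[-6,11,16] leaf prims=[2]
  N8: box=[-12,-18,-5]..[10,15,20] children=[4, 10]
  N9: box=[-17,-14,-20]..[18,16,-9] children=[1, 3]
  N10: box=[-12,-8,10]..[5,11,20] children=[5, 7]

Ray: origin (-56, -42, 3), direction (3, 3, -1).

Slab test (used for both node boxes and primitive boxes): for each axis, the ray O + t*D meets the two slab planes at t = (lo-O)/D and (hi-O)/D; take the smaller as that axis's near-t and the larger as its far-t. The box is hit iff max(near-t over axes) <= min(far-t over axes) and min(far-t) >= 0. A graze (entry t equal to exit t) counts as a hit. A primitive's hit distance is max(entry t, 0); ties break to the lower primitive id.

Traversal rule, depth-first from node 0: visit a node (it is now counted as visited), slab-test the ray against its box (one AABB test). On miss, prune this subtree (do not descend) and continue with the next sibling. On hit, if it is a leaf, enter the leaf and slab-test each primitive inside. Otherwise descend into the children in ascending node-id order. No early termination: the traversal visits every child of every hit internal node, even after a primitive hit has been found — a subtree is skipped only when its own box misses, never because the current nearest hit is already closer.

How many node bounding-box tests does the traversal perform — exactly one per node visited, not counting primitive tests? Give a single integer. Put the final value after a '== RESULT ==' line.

Traverse from the root:
N0 x:[13,74/3] y:[8,58/3] z:[-17,23] -> hit [13,58/3], descend [8, 9]
  N8 x:[44/3,22] y:[8,19] z:[-17,8] -> miss, prune
  N9 x:[13,74/3] y:[28/3,58/3] z:[12,23] -> hit [13,58/3], descend [1, 3]
    N1 x:[13,20] y:[15,58/3] z:[17,22] -> hit [17,58/3] leaf, test {P1(miss), P7(miss)}
    N3 x:[23,74/3] y:[28/3,34/3] z:[12,23] -> miss, prune

Visited [0, 8, 9, 1, 3]. Tests: 5 box, 1 leaf. Nearest: miss.

== RESULT ==
5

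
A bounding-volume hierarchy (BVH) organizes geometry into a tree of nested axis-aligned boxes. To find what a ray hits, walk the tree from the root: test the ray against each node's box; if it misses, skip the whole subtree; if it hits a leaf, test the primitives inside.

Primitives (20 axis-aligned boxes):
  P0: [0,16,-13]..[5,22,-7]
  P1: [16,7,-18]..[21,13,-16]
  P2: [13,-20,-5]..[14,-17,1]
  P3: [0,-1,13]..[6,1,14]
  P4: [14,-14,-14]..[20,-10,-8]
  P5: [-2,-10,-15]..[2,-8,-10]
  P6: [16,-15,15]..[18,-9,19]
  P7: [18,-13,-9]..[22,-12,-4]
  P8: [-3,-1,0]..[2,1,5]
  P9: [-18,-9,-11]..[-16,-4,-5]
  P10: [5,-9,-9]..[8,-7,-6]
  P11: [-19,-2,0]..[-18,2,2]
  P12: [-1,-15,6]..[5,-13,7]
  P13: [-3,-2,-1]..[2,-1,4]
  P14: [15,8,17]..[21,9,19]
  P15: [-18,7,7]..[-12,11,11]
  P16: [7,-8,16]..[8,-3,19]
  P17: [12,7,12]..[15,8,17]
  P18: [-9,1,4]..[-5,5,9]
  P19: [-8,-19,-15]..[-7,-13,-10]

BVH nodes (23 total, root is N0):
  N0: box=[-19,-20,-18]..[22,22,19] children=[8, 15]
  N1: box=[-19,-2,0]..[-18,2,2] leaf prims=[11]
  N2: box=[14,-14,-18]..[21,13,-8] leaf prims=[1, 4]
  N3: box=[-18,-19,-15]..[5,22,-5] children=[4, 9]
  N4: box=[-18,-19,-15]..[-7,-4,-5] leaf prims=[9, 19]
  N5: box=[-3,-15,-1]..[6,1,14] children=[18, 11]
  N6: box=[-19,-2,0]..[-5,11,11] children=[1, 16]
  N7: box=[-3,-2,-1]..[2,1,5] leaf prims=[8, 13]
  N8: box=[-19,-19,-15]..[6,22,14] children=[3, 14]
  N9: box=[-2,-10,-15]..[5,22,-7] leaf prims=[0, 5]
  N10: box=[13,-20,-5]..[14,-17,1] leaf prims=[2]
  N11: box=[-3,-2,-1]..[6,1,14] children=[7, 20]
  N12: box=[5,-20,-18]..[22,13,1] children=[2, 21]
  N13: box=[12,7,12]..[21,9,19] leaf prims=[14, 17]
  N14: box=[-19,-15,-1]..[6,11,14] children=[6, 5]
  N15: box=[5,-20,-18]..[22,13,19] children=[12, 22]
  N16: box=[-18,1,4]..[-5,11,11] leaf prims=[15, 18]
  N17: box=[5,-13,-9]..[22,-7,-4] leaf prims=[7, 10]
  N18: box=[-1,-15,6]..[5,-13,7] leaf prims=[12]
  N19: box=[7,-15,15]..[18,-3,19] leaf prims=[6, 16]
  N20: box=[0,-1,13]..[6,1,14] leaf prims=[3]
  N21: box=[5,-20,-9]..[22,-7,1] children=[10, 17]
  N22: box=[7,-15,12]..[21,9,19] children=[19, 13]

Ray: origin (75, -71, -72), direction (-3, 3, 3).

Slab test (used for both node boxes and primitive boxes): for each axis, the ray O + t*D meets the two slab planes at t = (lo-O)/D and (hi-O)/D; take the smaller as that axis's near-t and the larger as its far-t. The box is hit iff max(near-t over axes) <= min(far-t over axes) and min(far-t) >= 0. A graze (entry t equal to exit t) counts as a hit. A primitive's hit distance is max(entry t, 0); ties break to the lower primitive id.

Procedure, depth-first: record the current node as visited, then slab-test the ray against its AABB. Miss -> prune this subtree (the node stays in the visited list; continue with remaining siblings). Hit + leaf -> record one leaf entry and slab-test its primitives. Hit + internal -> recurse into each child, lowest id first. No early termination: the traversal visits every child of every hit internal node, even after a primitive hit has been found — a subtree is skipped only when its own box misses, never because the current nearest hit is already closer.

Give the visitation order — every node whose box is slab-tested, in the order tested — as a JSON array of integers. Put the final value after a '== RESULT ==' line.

Walk:
N0 x:[53/3,94/3] y:[17,31] z:[18,91/3] -> hit [18,91/3], descend [8, 15]
  N8 x:[23,94/3] y:[52/3,31] z:[19,86/3] -> hit [23,86/3], descend [3, 14]
    N3 x:[70/3,31] y:[52/3,31] z:[19,67/3] -> miss, prune
    N14 x:[23,94/3] y:[56/3,82/3] z:[71/3,86/3] -> hit [71/3,82/3], descend [5, 6]
      N5 x:[23,26] y:[56/3,24] z:[71/3,86/3] -> hit [71/3,24], descend [11, 18]
        N11 x:[23,26] y:[23,24] z:[71/3,86/3] -> hit [71/3,24], descend [7, 20]
          N7 x:[73/3,26] y:[23,24] z:[71/3,77/3] -> miss, prune
          N20 x:[23,25] y:[70/3,24] z:[85/3,86/3] -> miss, prune
        N18 x:[70/3,76/3] y:[56/3,58/3] z:[26,79/3] -> miss, prune
      N6 x:[80/3,94/3] y:[23,82/3] z:[24,83/3] -> hit [80/3,82/3], descend [1, 16]
        N1 x:[31,94/3] y:[23,73/3] z:[24,74/3] -> miss, prune
        N16 x:[80/3,31] y:[24,82/3] z:[76/3,83/3] -> hit [80/3,82/3] leaf, test {P15(miss), P18(miss)}
  N15 x:[53/3,70/3] y:[17,28] z:[18,91/3] -> hit [18,70/3], descend [12, 22]
    N12 x:[53/3,70/3] y:[17,28] z:[18,73/3] -> hit [18,70/3], descend [2, 21]
      N2 x:[18,61/3] y:[19,28] z:[18,64/3] -> hit [19,61/3] leaf, test {P1(miss), P4@t=58/3}
      N21 x:[53/3,70/3] y:[17,64/3] z:[21,73/3] -> hit [21,64/3], descend [10, 17]
        N10 x:[61/3,62/3] y:[17,18] z:[67/3,73/3] -> miss, prune
        N17 x:[53/3,70/3] y:[58/3,64/3] z:[21,68/3] -> hit [21,64/3] leaf, test {P7(miss), P10(miss)}
    N22 x:[18,68/3] y:[56/3,80/3] z:[28,91/3] -> miss, prune

Visited [0, 8, 3, 14, 5, 11, 7, 20, 18, 6, 1, 16, 15, 12, 2, 21, 10, 17, 22]. Tests: 19 box, 3 leaf. Nearest: P4.

== RESULT ==
[0, 8, 3, 14, 5, 11, 7, 20, 18, 6, 1, 16, 15, 12, 2, 21, 10, 17, 22]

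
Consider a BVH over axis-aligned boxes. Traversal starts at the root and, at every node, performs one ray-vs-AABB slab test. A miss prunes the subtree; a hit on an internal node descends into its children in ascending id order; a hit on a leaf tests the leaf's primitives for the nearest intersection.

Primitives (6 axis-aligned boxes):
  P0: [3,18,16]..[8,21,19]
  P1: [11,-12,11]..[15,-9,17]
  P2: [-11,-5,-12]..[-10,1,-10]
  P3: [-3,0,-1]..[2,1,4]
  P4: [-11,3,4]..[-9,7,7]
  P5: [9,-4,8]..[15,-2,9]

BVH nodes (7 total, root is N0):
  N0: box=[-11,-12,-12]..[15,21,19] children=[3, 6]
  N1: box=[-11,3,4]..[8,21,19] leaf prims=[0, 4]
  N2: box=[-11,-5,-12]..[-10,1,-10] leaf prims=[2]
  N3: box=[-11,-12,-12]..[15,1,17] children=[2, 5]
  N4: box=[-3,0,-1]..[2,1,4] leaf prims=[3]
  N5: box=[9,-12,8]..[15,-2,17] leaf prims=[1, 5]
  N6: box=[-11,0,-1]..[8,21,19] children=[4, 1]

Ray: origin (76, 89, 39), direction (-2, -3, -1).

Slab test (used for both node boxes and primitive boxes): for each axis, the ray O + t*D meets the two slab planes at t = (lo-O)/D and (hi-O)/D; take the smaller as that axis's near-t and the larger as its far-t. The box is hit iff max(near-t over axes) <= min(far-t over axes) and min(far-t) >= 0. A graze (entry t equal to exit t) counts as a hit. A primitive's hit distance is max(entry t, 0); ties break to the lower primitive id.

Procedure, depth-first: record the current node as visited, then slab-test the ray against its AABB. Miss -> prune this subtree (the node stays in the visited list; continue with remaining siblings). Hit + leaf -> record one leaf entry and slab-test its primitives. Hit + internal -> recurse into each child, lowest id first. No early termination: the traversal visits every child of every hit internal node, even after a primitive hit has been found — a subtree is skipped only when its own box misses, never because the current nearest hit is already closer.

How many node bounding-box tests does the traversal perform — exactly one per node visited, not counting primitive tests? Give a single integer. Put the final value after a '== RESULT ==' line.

Traverse from the root:
N0 x:[61/2,87/2] y:[68/3,101/3] z:[20,51] -> hit [61/2,101/3], descend [3, 6]
  N3 x:[61/2,87/2] y:[88/3,101/3] z:[22,51] -> hit [61/2,101/3], descend [2, 5]
    N2 x:[43,87/2] y:[88/3,94/3] z:[49,51] -> miss, prune
    N5 x:[61/2,67/2] y:[91/3,101/3] z:[22,31] -> hit [61/2,31] leaf, test {P1(miss), P5@t=61/2}
  N6 x:[34,87/2] y:[68/3,89/3] z:[20,40] -> miss, prune

order=[0, 3, 2, 5, 6]  |boxes|=5  |leaves|=1  hit=P5

== RESULT ==
5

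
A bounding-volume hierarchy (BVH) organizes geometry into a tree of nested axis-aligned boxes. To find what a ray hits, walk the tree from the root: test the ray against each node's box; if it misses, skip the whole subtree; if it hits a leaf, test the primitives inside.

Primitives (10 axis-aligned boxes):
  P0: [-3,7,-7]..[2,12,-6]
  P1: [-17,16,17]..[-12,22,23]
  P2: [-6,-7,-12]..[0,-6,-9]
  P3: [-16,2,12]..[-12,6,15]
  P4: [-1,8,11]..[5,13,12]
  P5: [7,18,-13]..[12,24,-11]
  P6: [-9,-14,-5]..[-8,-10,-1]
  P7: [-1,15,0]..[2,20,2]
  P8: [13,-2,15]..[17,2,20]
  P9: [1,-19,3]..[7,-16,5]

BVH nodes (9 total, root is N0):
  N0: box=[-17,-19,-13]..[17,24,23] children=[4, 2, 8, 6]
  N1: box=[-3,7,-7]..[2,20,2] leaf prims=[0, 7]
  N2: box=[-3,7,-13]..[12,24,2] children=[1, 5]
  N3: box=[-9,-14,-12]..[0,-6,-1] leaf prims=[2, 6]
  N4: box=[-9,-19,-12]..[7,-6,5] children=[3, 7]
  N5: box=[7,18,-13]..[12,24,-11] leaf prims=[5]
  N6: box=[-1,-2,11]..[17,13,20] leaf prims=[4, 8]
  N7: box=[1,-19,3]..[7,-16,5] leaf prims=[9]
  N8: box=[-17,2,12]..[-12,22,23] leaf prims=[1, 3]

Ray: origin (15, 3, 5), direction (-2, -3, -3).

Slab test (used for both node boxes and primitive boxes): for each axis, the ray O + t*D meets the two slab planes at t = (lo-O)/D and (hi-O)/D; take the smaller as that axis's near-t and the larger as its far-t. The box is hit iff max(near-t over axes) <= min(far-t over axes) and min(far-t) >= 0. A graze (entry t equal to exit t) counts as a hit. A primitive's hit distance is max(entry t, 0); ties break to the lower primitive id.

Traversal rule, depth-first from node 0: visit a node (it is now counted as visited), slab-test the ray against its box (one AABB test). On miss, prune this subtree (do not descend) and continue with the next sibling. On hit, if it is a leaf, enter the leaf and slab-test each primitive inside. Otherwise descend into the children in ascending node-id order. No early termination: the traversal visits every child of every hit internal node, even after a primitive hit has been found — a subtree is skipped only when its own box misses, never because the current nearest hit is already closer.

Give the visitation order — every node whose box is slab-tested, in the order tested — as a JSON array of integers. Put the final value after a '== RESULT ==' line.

Walk:
N0 x:[-1,16] y:[-7,22/3] z:[-6,6] -> hit [-1,6], descend [2, 4, 6, 8]
  N2 x:[3/2,9] y:[-7,-4/3] z:[1,6] -> miss, prune
  N4 x:[4,12] y:[3,22/3] z:[0,17/3] -> hit [4,17/3], descend [3, 7]
    N3 x:[15/2,12] y:[3,17/3] z:[2,17/3] -> miss, prune
    N7 x:[4,7] y:[19/3,22/3] z:[0,2/3] -> miss, prune
  N6 x:[-1,8] y:[-10/3,5/3] z:[-5,-2] -> miss, prune
  N8 x:[27/2,16] y:[-19/3,1/3] z:[-6,-7/3] -> miss, prune

Visited [0, 2, 4, 3, 7, 6, 8]. Tests: 7 box, 0 leaf. Nearest: miss.

== RESULT ==
[0, 2, 4, 3, 7, 6, 8]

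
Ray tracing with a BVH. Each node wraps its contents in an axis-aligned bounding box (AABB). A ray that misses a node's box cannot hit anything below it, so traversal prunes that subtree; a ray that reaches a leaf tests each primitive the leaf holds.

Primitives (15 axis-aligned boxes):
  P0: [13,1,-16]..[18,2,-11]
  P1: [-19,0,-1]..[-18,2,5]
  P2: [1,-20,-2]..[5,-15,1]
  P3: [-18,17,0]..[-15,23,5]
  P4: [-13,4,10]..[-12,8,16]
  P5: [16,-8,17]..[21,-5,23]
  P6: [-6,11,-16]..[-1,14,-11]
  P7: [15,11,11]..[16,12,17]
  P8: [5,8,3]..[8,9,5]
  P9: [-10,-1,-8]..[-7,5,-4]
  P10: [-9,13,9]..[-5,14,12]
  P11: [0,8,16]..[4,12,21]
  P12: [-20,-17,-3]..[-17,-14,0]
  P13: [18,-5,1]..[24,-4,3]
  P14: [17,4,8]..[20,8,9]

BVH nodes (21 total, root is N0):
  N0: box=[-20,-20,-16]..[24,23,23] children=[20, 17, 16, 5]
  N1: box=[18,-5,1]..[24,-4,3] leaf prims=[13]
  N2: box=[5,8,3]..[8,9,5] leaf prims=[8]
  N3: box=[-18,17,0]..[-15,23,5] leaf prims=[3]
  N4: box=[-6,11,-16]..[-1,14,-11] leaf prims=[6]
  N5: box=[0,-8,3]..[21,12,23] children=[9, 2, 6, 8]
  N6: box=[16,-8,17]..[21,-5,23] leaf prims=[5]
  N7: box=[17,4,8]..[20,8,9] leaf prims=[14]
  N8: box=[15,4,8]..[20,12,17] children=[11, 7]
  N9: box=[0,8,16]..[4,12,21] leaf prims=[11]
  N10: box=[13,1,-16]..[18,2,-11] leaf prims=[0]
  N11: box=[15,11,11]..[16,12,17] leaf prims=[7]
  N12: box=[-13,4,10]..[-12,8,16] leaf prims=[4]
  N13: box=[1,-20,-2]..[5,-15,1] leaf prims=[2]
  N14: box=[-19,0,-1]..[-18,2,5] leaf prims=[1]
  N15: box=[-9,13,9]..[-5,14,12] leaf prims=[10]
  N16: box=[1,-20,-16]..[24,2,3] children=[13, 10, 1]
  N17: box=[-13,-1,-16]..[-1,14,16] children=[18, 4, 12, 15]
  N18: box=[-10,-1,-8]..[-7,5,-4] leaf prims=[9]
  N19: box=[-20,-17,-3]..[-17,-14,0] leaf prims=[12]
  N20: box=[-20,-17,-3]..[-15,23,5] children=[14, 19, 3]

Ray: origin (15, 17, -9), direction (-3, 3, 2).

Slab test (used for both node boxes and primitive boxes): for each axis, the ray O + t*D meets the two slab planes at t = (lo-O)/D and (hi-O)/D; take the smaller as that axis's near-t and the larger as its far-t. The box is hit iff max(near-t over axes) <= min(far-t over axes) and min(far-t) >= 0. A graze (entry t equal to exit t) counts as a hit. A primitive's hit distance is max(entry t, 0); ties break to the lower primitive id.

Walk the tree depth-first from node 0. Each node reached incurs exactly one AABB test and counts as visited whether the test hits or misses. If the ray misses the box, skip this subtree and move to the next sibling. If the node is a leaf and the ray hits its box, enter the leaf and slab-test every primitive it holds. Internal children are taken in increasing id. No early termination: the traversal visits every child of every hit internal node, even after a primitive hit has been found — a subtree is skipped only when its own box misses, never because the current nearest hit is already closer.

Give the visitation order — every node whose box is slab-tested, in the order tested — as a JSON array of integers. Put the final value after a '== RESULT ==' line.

Traverse from the root:
N0 x:[-3,35/3] y:[-37/3,2] z:[-7/2,16] -> hit [-3,2], descend [5, 16, 17, 20]
  N5 x:[-2,5] y:[-25/3,-5/3] z:[6,16] -> miss, prune
  N16 x:[-3,14/3] y:[-37/3,-5] z:[-7/2,6] -> miss, prune
  N17 x:[16/3,28/3] y:[-6,-1] z:[-7/2,25/2] -> miss, prune
  N20 x:[10,35/3] y:[-34/3,2] z:[3,7] -> miss, prune

5 AABB tests over nodes [0, 5, 16, 17, 20]; 0 leaves entered; closest miss.

== RESULT ==
[0, 5, 16, 17, 20]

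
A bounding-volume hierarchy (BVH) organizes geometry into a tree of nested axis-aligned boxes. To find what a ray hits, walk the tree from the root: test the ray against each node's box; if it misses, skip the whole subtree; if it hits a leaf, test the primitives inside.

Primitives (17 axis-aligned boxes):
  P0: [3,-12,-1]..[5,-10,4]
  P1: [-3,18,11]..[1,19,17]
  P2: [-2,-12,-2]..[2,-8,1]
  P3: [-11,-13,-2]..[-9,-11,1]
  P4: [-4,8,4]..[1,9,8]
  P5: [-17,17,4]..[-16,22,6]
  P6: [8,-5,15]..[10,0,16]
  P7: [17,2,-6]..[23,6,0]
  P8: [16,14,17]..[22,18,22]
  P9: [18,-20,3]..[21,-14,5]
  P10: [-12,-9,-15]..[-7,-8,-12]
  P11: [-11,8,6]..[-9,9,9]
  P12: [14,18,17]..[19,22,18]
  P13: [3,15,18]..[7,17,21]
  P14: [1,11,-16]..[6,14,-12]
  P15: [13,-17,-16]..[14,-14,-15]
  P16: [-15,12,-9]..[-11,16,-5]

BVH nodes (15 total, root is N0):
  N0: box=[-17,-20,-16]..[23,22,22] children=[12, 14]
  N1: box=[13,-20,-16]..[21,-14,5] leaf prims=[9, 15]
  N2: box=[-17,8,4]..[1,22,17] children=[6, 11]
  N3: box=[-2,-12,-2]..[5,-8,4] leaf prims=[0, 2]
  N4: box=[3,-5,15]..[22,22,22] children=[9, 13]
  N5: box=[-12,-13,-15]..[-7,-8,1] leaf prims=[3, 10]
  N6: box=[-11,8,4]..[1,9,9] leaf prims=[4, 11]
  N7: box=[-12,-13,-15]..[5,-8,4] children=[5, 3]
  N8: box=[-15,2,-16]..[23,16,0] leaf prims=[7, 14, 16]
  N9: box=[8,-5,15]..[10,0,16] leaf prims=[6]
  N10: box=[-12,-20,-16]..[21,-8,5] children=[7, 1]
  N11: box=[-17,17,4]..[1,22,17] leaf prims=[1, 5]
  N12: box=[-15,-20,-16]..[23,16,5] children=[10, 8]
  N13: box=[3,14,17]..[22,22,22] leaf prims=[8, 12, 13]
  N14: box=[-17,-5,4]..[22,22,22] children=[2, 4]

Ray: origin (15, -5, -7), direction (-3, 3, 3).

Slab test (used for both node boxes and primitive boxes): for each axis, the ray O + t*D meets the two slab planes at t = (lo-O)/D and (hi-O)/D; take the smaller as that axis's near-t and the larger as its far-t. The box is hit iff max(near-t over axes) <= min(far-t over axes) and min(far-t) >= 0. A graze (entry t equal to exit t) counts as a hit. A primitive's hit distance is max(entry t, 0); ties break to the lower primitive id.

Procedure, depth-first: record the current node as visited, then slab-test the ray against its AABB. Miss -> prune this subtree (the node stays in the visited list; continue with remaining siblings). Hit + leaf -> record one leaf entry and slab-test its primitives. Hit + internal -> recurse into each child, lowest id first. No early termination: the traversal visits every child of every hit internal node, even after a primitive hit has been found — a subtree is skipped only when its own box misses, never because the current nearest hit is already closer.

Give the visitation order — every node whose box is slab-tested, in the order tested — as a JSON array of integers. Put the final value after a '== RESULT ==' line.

Trace the traversal:
N0 x:[-8/3,32/3] y:[-5,9] z:[-3,29/3] -> hit [-8/3,9], descend [12, 14]
  N12 x:[-8/3,10] y:[-5,7] z:[-3,4] -> hit [-8/3,4], descend [8, 10]
    N8 x:[-8/3,10] y:[7/3,7] z:[-3,7/3] -> hit [7/3,7/3] leaf, test {P7(miss), P14(miss), P16(miss)}
    N10 x:[-2,9] y:[-5,-1] z:[-3,4] -> miss, prune
  N14 x:[-7/3,32/3] y:[0,9] z:[11/3,29/3] -> hit [11/3,9], descend [2, 4]
    N2 x:[14/3,32/3] y:[13/3,9] z:[11/3,8] -> hit [14/3,8], descend [6, 11]
      N6 x:[14/3,26/3] y:[13/3,14/3] z:[11/3,16/3] -> hit [14/3,14/3] leaf, test {P4@t=14/3, P11(miss)}
      N11 x:[14/3,32/3] y:[22/3,9] z:[11/3,8] -> hit [22/3,8] leaf, test {P1(miss), P5(miss)}
    N4 x:[-7/3,4] y:[0,9] z:[22/3,29/3] -> miss, prune

Visited [0, 12, 8, 10, 14, 2, 6, 11, 4]. Tests: 9 box, 3 leaf. Nearest: P4.

== RESULT ==
[0, 12, 8, 10, 14, 2, 6, 11, 4]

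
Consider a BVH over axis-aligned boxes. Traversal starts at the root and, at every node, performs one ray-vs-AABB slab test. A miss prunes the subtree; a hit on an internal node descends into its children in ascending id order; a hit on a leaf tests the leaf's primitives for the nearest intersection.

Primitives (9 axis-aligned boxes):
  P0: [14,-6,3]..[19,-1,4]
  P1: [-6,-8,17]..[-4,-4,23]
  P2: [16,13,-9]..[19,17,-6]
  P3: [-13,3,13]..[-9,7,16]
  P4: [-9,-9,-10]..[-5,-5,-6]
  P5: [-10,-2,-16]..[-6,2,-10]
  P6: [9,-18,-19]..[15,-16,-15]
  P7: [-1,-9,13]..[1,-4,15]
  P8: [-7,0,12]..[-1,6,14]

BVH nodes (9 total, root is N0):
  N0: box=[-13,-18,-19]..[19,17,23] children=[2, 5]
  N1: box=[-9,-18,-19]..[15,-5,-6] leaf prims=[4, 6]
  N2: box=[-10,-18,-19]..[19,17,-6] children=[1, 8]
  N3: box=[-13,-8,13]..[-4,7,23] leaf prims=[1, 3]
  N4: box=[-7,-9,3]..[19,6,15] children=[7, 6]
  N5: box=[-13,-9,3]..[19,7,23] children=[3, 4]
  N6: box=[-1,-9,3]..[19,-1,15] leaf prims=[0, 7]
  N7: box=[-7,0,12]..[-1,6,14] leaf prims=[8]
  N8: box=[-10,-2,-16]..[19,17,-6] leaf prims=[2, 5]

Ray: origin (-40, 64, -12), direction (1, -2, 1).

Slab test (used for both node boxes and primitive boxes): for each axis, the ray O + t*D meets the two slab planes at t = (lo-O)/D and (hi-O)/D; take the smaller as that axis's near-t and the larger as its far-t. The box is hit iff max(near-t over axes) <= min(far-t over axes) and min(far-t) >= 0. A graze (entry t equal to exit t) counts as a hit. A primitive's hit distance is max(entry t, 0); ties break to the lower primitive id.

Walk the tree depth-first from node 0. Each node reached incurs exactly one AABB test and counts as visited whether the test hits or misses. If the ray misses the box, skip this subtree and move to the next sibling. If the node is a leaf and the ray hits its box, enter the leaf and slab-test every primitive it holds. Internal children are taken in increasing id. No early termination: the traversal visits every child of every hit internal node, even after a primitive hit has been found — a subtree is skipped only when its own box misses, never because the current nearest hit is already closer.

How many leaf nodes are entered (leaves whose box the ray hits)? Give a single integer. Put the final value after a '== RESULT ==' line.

Traverse from the root:
N0 x:[27,59] y:[47/2,41] z:[-7,35] -> hit [27,35], descend [2, 5]
  N2 x:[30,59] y:[47/2,41] z:[-7,6] -> miss, prune
  N5 x:[27,59] y:[57/2,73/2] z:[15,35] -> hit [57/2,35], descend [3, 4]
    N3 x:[27,36] y:[57/2,36] z:[25,35] -> hit [57/2,35] leaf, test {P1@t=34, P3(miss)}
    N4 x:[33,59] y:[29,73/2] z:[15,27] -> miss, prune

5 AABB tests over nodes [0, 2, 5, 3, 4]; 1 leaf entered; closest P1.

== RESULT ==
1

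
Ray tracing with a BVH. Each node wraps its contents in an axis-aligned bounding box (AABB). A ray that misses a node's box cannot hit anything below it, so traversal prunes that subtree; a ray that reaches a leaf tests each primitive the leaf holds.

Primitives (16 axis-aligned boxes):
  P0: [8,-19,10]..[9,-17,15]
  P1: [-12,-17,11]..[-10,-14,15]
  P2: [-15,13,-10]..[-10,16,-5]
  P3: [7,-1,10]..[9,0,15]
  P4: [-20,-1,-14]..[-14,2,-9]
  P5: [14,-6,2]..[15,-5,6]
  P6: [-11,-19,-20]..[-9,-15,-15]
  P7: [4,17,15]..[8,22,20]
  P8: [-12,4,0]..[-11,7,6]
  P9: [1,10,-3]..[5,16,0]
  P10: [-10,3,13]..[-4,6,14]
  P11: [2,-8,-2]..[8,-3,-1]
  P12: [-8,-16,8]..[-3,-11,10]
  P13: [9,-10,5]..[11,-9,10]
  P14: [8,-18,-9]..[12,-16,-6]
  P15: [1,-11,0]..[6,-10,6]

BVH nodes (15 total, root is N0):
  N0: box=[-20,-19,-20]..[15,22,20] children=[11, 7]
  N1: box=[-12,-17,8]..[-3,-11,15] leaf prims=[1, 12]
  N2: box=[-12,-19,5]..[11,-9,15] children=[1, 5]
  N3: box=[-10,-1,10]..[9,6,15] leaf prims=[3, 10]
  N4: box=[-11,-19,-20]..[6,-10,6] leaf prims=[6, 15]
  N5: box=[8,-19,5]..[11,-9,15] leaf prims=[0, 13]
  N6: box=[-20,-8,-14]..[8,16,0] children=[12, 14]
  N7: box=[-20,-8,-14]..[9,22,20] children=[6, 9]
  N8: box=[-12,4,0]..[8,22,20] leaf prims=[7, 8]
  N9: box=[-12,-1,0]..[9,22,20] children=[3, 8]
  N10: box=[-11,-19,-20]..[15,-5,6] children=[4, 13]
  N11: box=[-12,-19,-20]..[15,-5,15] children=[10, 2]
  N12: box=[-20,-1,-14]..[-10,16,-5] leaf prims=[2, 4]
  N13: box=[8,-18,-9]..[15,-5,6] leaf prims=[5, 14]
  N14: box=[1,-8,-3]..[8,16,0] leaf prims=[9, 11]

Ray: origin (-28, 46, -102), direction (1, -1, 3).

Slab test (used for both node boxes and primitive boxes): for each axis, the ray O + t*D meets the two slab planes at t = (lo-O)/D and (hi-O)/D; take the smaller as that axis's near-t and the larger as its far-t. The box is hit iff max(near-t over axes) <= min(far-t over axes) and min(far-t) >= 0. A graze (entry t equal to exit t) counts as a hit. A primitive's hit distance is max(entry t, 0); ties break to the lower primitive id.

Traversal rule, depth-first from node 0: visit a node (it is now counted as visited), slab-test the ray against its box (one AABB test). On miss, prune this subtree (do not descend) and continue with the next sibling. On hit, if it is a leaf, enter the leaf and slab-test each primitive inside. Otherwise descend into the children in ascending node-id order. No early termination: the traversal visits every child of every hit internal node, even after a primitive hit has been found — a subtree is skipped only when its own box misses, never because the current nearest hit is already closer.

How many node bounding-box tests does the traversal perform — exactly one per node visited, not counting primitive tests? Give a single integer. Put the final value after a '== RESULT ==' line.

Traverse from the root:
N0 x:[8,43] y:[24,65] z:[82/3,122/3] -> hit [82/3,122/3], descend [7, 11]
  N7 x:[8,37] y:[24,54] z:[88/3,122/3] -> hit [88/3,37], descend [6, 9]
    N6 x:[8,36] y:[30,54] z:[88/3,34] -> hit [30,34], descend [12, 14]
      N12 x:[8,18] y:[30,47] z:[88/3,97/3] -> miss, prune
      N14 x:[29,36] y:[30,54] z:[33,34] -> hit [33,34] leaf, test {P9@t=33, P11(miss)}
    N9 x:[16,37] y:[24,47] z:[34,122/3] -> hit [34,37], descend [3, 8]
      N3 x:[18,37] y:[40,47] z:[112/3,39] -> miss, prune
      N8 x:[16,36] y:[24,42] z:[34,122/3] -> hit [34,36] leaf, test {P7(miss), P8(miss)}
  N11 x:[16,43] y:[51,65] z:[82/3,39] -> miss, prune

9 AABB tests over nodes [0, 7, 6, 12, 14, 9, 3, 8, 11]; 2 leaves entered; closest P9.

== RESULT ==
9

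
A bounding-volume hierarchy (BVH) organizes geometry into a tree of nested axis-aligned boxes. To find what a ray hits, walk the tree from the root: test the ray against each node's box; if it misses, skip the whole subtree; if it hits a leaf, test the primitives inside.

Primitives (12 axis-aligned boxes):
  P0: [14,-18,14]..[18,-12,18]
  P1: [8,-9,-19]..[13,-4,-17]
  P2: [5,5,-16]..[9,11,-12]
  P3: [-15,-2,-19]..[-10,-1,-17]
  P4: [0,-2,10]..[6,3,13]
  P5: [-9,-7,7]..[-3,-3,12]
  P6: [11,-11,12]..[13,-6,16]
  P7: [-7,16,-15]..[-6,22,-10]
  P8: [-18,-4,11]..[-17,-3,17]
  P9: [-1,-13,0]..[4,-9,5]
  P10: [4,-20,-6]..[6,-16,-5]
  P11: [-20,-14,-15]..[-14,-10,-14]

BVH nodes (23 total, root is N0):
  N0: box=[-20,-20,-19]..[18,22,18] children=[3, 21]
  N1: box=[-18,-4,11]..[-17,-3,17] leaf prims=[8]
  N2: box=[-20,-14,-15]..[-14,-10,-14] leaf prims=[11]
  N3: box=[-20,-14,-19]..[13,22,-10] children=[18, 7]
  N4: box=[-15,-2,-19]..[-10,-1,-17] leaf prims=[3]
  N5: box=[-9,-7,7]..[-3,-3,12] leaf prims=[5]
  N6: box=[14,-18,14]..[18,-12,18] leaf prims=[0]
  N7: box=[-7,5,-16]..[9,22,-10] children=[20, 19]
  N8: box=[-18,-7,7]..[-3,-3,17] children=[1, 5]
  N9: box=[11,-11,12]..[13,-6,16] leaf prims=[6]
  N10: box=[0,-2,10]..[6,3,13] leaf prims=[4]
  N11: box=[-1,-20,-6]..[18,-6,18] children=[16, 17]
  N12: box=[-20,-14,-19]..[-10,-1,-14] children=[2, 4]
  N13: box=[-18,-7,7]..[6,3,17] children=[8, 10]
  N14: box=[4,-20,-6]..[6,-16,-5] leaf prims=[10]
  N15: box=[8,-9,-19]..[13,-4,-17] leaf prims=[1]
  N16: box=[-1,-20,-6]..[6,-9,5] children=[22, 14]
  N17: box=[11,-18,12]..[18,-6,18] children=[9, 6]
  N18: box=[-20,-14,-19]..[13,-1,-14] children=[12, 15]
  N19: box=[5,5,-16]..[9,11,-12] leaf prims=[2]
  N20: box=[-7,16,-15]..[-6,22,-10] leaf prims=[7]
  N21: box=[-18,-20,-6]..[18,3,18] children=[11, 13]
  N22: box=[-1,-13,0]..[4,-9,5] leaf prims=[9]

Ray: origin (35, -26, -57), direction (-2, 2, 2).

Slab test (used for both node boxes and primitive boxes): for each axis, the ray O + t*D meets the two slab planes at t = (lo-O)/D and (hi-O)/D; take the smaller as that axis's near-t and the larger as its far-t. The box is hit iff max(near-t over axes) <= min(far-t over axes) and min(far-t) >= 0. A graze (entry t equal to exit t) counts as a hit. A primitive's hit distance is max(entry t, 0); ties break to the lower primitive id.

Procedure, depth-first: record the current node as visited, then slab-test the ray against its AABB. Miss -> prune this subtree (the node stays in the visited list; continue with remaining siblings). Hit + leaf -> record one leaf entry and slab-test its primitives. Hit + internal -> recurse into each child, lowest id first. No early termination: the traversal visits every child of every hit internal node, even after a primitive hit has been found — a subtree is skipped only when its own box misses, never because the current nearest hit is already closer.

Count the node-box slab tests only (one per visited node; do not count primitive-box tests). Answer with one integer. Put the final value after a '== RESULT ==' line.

Traverse from the root:
N0 x:[17/2,55/2] y:[3,24] z:[19,75/2] -> hit [19,24], descend [3, 21]
  N3 x:[11,55/2] y:[6,24] z:[19,47/2] -> hit [19,47/2], descend [7, 18]
    N7 x:[13,21] y:[31/2,24] z:[41/2,47/2] -> hit [41/2,21], descend [19, 20]
      N19 x:[13,15] y:[31/2,37/2] z:[41/2,45/2] -> miss, prune
      N20 x:[41/2,21] y:[21,24] z:[21,47/2] -> hit [21,21] leaf, test {P7@t=21}
    N18 x:[11,55/2] y:[6,25/2] z:[19,43/2] -> miss, prune
  N21 x:[17/2,53/2] y:[3,29/2] z:[51/2,75/2] -> miss, prune

Summary -> nodes [0, 3, 7, 19, 20, 18, 21]; box-tests=7; leaf-entries=1; first=P7

== RESULT ==
7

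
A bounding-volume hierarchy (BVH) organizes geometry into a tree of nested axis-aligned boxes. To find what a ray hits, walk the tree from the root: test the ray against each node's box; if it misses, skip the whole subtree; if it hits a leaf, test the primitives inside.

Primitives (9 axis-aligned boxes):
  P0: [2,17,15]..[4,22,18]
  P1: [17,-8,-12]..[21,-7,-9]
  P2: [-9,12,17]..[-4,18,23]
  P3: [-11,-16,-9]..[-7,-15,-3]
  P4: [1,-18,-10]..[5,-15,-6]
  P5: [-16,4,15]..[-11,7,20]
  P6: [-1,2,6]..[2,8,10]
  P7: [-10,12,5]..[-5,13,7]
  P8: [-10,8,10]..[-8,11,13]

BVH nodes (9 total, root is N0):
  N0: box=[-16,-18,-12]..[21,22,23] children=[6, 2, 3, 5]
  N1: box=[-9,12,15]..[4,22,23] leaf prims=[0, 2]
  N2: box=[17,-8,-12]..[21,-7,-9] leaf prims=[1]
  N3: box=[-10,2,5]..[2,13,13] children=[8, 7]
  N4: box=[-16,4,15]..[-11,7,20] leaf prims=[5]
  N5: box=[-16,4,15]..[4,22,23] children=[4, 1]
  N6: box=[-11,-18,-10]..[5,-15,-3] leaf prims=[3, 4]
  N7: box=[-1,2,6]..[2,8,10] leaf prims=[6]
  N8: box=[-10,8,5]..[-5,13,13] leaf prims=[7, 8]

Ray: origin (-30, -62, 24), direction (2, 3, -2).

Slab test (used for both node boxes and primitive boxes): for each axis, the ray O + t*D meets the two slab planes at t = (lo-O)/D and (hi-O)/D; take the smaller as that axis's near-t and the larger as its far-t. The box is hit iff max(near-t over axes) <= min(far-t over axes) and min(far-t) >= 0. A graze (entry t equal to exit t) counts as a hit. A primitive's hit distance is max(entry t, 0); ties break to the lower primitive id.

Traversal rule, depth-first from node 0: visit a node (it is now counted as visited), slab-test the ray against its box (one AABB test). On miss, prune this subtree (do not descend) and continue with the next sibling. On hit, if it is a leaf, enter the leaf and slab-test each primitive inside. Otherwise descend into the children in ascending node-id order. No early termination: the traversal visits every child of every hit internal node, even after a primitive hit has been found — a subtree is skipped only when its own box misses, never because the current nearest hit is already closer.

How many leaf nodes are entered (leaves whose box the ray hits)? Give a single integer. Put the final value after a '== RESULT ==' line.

Trace the traversal:
N0 x:[7,51/2] y:[44/3,28] z:[1/2,18] -> hit [44/3,18], descend [2, 3, 5, 6]
  N2 x:[47/2,51/2] y:[18,55/3] z:[33/2,18] -> miss, prune
  N3 x:[10,16] y:[64/3,25] z:[11/2,19/2] -> miss, prune
  N5 x:[7,17] y:[22,28] z:[1/2,9/2] -> miss, prune
  N6 x:[19/2,35/2] y:[44/3,47/3] z:[27/2,17] -> hit [44/3,47/3] leaf, test {P3(miss), P4@t=31/2}

Summary -> nodes [0, 2, 3, 5, 6]; box-tests=5; leaf-entries=1; first=P4

== RESULT ==
1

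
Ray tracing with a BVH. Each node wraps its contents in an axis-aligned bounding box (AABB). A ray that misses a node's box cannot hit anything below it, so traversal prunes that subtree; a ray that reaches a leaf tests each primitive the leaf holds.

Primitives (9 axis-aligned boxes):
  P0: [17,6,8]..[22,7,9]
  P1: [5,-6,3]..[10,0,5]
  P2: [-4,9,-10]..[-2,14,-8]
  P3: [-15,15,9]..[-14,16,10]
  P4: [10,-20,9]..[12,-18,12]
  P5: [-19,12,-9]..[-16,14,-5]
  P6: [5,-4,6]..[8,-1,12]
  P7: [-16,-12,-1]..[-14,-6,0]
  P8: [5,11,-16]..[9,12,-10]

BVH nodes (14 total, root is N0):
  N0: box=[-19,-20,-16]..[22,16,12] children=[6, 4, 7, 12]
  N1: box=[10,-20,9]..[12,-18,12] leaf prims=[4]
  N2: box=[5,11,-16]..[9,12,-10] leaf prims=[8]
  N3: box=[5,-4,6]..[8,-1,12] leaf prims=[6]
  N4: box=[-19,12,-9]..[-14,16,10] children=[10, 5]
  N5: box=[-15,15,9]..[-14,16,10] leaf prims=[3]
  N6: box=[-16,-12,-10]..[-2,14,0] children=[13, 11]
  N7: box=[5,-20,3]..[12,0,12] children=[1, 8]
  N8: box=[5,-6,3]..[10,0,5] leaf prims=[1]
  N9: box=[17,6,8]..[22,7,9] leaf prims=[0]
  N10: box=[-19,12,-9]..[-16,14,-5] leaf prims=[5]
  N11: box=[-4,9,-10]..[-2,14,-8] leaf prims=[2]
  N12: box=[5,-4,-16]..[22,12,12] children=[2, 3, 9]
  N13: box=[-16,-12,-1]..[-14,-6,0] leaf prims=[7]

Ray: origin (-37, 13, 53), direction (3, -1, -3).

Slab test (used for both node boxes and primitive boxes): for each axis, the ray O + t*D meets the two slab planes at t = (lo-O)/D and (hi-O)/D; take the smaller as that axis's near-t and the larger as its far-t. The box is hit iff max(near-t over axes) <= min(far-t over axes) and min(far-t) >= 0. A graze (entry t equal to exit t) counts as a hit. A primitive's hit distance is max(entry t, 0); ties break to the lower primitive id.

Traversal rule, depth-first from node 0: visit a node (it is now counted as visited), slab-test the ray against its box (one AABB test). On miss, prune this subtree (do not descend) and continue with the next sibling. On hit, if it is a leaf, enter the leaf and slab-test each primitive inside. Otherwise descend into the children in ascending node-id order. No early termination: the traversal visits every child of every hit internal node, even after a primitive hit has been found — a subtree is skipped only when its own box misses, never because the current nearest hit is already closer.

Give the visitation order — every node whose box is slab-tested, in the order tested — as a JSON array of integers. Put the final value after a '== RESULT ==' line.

Trace the traversal:
N0 x:[6,59/3] y:[-3,33] z:[41/3,23] -> hit [41/3,59/3], descend [4, 6, 7, 12]
  N4 x:[6,23/3] y:[-3,1] z:[43/3,62/3] -> miss, prune
  N6 x:[7,35/3] y:[-1,25] z:[53/3,21] -> miss, prune
  N7 x:[14,49/3] y:[13,33] z:[41/3,50/3] -> hit [14,49/3], descend [1, 8]
    N1 x:[47/3,49/3] y:[31,33] z:[41/3,44/3] -> miss, prune
    N8 x:[14,47/3] y:[13,19] z:[16,50/3] -> miss, prune
  N12 x:[14,59/3] y:[1,17] z:[41/3,23] -> hit [14,17], descend [2, 3, 9]
    N2 x:[14,46/3] y:[1,2] z:[21,23] -> miss, prune
    N3 x:[14,15] y:[14,17] z:[41/3,47/3] -> hit [14,15] leaf, test {P6@t=14}
    N9 x:[18,59/3] y:[6,7] z:[44/3,15] -> miss, prune

order=[0, 4, 6, 7, 1, 8, 12, 2, 3, 9]  |boxes|=10  |leaves|=1  hit=P6

== RESULT ==
[0, 4, 6, 7, 1, 8, 12, 2, 3, 9]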